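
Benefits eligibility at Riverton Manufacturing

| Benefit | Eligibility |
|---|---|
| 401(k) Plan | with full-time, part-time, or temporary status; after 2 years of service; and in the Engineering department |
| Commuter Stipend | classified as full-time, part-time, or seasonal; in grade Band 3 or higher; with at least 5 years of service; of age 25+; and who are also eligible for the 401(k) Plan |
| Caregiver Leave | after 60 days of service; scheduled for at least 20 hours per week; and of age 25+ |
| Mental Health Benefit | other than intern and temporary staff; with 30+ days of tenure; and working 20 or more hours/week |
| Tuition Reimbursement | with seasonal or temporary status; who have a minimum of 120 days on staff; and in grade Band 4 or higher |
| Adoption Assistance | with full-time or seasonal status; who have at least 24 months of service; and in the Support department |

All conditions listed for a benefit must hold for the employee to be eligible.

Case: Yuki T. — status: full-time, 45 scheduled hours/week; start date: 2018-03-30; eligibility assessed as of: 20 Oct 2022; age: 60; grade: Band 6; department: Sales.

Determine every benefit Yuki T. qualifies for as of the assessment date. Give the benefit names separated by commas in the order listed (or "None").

Service from 2018-03-30 to 20 Oct 2022: 1665 days.
401(k) Plan — status full-time ✓; service 1665 days ≥ 2 years (≈730 days) ✓; dept Sales ✗ → not eligible.
Commuter Stipend — status full-time ✓; grade Band 6 ≥ Band 3 ✓; service 1665 days < 5 years (≈1825 days) ✗ → not eligible.
Caregiver Leave — service 1665 days ≥ 60 days ✓; 45 hrs/wk ≥ 20 ✓; age 60 ≥ 25 ✓ → eligible.
Mental Health Benefit — status full-time ✓ (not excluded); service 1665 days ≥ 30 days ✓; 45 hrs/wk ≥ 20 ✓ → eligible.
Tuition Reimbursement — status full-time ✗ (requires seasonal or temporary) → not eligible.
Adoption Assistance — status full-time ✓; service 1665 days ≥ 24 months (≈720 days) ✓; dept Sales ✗ → not eligible.

Caregiver Leave, Mental Health Benefit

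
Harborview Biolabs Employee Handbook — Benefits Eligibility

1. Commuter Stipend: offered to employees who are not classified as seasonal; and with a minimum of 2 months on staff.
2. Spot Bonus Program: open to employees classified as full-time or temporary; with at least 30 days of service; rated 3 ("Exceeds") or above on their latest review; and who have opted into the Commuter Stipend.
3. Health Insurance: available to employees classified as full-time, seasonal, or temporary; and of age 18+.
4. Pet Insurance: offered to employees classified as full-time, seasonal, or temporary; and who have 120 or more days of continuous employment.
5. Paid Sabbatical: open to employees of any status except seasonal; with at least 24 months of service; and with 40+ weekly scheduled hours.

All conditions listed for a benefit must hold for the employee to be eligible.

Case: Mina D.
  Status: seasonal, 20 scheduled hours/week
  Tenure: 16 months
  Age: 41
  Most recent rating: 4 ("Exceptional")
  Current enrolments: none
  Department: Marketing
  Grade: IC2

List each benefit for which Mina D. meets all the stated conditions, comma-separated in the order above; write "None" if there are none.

Health Insurance, Pet Insurance

Commuter Stipend — status seasonal ✗ (excluded) → not eligible.
Spot Bonus Program — status seasonal ✗ (requires full-time or temporary) → not eligible.
Health Insurance — status seasonal ✓; age 41 ≥ 18 ✓ → eligible.
Pet Insurance — status seasonal ✓; service 16 months ≥ 120 days ✓ → eligible.
Paid Sabbatical — status seasonal ✗ (excluded) → not eligible.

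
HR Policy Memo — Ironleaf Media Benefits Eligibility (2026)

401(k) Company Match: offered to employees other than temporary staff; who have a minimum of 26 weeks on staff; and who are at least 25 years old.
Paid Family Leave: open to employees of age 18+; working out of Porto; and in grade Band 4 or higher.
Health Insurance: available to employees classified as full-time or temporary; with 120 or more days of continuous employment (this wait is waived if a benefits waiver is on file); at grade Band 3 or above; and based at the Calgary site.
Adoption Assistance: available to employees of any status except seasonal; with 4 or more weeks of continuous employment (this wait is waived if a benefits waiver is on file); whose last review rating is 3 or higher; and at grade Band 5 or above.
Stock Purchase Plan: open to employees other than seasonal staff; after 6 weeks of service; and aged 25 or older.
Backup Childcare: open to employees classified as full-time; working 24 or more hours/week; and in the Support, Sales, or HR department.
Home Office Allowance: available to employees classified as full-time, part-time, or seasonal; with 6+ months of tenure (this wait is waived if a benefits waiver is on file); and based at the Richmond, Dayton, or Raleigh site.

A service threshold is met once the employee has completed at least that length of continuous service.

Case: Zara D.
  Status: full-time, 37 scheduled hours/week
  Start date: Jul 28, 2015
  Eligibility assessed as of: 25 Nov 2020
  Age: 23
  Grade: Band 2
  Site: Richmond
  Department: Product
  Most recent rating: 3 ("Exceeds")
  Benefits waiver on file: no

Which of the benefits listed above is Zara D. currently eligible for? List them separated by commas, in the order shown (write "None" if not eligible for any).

Home Office Allowance

Service from Jul 28, 2015 to 25 Nov 2020: 1947 days.
401(k) Company Match — status full-time ✓ (not excluded); service 1947 days ≥ 26 weeks (≈182 days) ✓; age 23 < 25 ✗ → not eligible.
Paid Family Leave — age 23 ≥ 18 ✓; site Richmond ✗ (not Porto) → not eligible.
Health Insurance — status full-time ✓; no waiver, service 1947 days ≥ 120 days ✓; grade Band 2 < Band 3 ✗ → not eligible.
Adoption Assistance — status full-time ✓ (not excluded); no waiver, service 1947 days ≥ 4 weeks (≈28 days) ✓; rating 3 ≥ 3 ✓; grade Band 2 < Band 5 ✗ → not eligible.
Stock Purchase Plan — status full-time ✓ (not excluded); service 1947 days ≥ 6 weeks (≈42 days) ✓; age 23 < 25 ✗ → not eligible.
Backup Childcare — status full-time ✓; 37 hrs/wk ≥ 24 ✓; dept Product ✗ → not eligible.
Home Office Allowance — status full-time ✓; no waiver, service 1947 days ≥ 6 months (≈180 days) ✓; site Richmond ✓ → eligible.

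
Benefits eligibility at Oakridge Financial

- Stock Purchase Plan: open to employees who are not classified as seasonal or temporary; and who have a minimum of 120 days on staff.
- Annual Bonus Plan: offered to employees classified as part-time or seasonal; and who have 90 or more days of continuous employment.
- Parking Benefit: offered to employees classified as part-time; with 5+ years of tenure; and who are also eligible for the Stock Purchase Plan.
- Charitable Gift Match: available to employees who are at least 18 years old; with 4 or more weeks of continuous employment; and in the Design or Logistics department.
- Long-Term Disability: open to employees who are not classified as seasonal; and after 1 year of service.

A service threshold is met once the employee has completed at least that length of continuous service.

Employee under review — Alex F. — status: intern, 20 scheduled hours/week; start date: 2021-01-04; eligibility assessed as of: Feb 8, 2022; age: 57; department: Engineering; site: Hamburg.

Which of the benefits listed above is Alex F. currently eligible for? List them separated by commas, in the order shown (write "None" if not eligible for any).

Stock Purchase Plan, Long-Term Disability

Service from 2021-01-04 to Feb 8, 2022: 400 days.
Stock Purchase Plan — status intern ✓ (not excluded); service 400 days ≥ 120 days ✓ → eligible.
Annual Bonus Plan — status intern ✗ (requires part-time or seasonal) → not eligible.
Parking Benefit — status intern ✗ (requires part-time) → not eligible.
Charitable Gift Match — age 57 ≥ 18 ✓; service 400 days ≥ 4 weeks (≈28 days) ✓; dept Engineering ✗ → not eligible.
Long-Term Disability — status intern ✓ (not excluded); service 400 days ≥ 1 year (≈365 days) ✓ → eligible.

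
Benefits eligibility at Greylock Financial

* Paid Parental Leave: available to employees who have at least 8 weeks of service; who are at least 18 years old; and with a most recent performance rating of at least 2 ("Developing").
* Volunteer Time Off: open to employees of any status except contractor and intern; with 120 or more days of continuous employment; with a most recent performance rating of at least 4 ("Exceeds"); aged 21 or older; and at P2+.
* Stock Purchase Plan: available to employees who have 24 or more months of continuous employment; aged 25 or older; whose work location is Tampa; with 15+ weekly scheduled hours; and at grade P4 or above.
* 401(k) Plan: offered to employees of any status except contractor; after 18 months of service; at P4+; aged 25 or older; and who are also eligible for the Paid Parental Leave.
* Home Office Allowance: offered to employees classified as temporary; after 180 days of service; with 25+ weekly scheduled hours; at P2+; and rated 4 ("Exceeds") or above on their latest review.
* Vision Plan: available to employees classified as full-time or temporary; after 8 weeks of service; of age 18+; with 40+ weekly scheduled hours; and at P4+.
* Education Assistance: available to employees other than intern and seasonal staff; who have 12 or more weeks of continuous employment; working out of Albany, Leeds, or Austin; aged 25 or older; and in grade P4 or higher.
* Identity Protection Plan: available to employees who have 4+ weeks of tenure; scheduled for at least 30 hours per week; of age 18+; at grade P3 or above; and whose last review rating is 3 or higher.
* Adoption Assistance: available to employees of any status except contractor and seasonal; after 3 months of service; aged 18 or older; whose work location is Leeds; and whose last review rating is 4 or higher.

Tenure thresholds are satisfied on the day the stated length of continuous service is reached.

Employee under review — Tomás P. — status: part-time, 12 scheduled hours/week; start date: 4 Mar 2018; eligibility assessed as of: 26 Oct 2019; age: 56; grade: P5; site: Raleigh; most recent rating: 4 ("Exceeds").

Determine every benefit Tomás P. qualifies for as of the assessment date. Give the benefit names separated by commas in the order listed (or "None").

Service from 4 Mar 2018 to 26 Oct 2019: 601 days.
Paid Parental Leave — service 601 days ≥ 8 weeks (≈56 days) ✓; age 56 ≥ 18 ✓; rating 4 ≥ 2 ✓ → eligible.
Volunteer Time Off — status part-time ✓ (not excluded); service 601 days ≥ 120 days ✓; rating 4 ≥ 4 ✓; age 56 ≥ 21 ✓; grade P5 ≥ P2 ✓ → eligible.
Stock Purchase Plan — service 601 days < 24 months (≈720 days) ✗ → not eligible.
401(k) Plan — status part-time ✓ (not excluded); service 601 days ≥ 18 months (≈540 days) ✓; grade P5 ≥ P4 ✓; age 56 ≥ 25 ✓; eligible for Paid Parental Leave ✓ → eligible.
Home Office Allowance — status part-time ✗ (requires temporary) → not eligible.
Vision Plan — status part-time ✗ (requires full-time or temporary) → not eligible.
Education Assistance — status part-time ✓ (not excluded); service 601 days ≥ 12 weeks (≈84 days) ✓; site Raleigh ✗ (not Albany, Leeds, or Austin) → not eligible.
Identity Protection Plan — service 601 days ≥ 4 weeks (≈28 days) ✓; 12 hrs/wk < 30 ✗ → not eligible.
Adoption Assistance — status part-time ✓ (not excluded); service 601 days ≥ 3 months (≈90 days) ✓; age 56 ≥ 18 ✓; site Raleigh ✗ (not Leeds) → not eligible.

Paid Parental Leave, Volunteer Time Off, 401(k) Plan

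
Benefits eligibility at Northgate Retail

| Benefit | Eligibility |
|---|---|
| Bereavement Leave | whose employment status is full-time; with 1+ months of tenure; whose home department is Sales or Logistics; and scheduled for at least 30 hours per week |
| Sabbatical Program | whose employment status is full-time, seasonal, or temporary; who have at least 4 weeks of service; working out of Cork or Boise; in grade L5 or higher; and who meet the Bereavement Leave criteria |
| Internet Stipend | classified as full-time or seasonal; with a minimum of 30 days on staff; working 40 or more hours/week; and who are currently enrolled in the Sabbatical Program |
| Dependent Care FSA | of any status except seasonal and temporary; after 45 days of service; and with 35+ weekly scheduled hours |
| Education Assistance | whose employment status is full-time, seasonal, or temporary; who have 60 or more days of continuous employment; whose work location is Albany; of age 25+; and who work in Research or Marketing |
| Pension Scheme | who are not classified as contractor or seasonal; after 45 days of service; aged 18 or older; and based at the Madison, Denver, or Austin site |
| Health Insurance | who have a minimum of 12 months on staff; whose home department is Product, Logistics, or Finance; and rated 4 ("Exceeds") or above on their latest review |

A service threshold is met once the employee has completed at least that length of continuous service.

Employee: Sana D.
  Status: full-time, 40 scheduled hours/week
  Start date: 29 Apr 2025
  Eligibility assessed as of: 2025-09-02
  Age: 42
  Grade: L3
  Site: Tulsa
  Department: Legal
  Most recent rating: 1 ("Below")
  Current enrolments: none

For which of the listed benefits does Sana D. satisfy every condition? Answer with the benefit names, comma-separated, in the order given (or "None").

Dependent Care FSA

Service from 29 Apr 2025 to 2025-09-02: 126 days.
Bereavement Leave — status full-time ✓; service 126 days ≥ 1 month (≈30 days) ✓; dept Legal ✗ → not eligible.
Sabbatical Program — status full-time ✓; service 126 days ≥ 4 weeks (≈28 days) ✓; site Tulsa ✗ (not Cork or Boise) → not eligible.
Internet Stipend — status full-time ✓; service 126 days ≥ 30 days ✓; 40 hrs/wk ≥ 40 ✓; not enrolled in Sabbatical Program ✗ → not eligible.
Dependent Care FSA — status full-time ✓ (not excluded); service 126 days ≥ 45 days ✓; 40 hrs/wk ≥ 35 ✓ → eligible.
Education Assistance — status full-time ✓; service 126 days ≥ 60 days ✓; site Tulsa ✗ (not Albany) → not eligible.
Pension Scheme — status full-time ✓ (not excluded); service 126 days ≥ 45 days ✓; age 42 ≥ 18 ✓; site Tulsa ✗ (not Madison, Denver, or Austin) → not eligible.
Health Insurance — service 126 days < 12 months (≈360 days) ✗ → not eligible.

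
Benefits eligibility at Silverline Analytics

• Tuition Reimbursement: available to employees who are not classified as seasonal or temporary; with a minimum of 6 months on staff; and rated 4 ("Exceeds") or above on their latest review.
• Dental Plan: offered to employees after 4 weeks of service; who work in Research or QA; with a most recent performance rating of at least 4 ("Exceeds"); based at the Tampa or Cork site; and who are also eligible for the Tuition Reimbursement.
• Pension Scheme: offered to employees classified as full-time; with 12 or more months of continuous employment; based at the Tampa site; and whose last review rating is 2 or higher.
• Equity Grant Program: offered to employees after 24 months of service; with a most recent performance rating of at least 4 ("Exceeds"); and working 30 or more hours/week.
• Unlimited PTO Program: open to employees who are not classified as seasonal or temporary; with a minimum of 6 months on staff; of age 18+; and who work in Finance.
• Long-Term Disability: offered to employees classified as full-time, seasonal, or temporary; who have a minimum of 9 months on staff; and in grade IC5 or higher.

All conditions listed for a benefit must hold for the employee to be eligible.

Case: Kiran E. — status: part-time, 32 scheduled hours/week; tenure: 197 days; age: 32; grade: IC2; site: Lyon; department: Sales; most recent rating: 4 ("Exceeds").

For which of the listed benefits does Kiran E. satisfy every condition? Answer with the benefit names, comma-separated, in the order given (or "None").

Tuition Reimbursement

Tuition Reimbursement — status part-time ✓ (not excluded); service 197 days ≥ 6 months (≈180 days) ✓; rating 4 ≥ 4 ✓ → eligible.
Dental Plan — service 197 days ≥ 4 weeks (≈28 days) ✓; dept Sales ✗ → not eligible.
Pension Scheme — status part-time ✗ (requires full-time) → not eligible.
Equity Grant Program — service 197 days < 24 months (≈720 days) ✗ → not eligible.
Unlimited PTO Program — status part-time ✓ (not excluded); service 197 days ≥ 6 months (≈180 days) ✓; age 32 ≥ 18 ✓; dept Sales ✗ → not eligible.
Long-Term Disability — status part-time ✗ (requires full-time, seasonal, or temporary) → not eligible.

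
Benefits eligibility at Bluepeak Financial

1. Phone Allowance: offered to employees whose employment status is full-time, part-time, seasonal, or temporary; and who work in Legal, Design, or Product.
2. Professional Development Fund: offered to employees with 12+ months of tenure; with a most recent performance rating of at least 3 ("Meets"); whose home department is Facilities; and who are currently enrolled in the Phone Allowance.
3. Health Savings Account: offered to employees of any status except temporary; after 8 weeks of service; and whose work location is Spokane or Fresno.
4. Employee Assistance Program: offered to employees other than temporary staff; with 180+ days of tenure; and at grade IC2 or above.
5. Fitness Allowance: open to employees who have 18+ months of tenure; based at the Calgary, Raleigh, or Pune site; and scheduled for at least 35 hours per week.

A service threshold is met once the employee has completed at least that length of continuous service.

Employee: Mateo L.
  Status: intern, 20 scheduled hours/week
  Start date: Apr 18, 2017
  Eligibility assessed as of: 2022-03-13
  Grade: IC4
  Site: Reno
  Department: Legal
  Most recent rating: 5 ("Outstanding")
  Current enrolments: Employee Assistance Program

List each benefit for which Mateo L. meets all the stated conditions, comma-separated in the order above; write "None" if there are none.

Employee Assistance Program

Service from Apr 18, 2017 to 2022-03-13: 1790 days.
Phone Allowance — status intern ✗ (requires full-time, part-time, seasonal, or temporary) → not eligible.
Professional Development Fund — service 1790 days ≥ 12 months (≈360 days) ✓; rating 5 ≥ 3 ✓; dept Legal ✗ → not eligible.
Health Savings Account — status intern ✓ (not excluded); service 1790 days ≥ 8 weeks (≈56 days) ✓; site Reno ✗ (not Spokane or Fresno) → not eligible.
Employee Assistance Program — status intern ✓ (not excluded); service 1790 days ≥ 180 days ✓; grade IC4 ≥ IC2 ✓ → eligible.
Fitness Allowance — service 1790 days ≥ 18 months (≈540 days) ✓; site Reno ✗ (not Calgary, Raleigh, or Pune) → not eligible.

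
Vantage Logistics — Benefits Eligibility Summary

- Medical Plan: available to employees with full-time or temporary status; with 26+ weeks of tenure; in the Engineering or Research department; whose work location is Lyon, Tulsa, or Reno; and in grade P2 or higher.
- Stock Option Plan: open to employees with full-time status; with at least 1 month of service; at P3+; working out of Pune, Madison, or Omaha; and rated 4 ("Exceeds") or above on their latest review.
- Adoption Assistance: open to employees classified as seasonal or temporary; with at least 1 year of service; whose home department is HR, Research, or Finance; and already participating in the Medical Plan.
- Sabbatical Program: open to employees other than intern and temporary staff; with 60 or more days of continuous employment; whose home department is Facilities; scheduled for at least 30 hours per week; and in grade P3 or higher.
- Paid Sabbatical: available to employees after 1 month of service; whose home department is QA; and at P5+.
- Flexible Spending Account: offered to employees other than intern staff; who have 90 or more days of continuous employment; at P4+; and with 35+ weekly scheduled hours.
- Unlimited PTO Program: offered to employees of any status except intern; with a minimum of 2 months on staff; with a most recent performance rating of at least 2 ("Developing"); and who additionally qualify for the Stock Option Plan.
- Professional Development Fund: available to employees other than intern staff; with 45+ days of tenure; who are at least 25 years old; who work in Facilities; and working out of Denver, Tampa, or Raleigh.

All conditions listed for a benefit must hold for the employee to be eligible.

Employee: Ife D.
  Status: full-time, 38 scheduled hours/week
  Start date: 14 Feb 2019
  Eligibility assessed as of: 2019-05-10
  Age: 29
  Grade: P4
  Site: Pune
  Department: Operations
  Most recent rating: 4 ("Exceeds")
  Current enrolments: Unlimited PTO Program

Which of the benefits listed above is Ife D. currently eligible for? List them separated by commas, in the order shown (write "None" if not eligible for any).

Service from 14 Feb 2019 to 2019-05-10: 85 days.
Medical Plan — status full-time ✓; service 85 days < 26 weeks (≈182 days) ✗ → not eligible.
Stock Option Plan — status full-time ✓; service 85 days ≥ 1 month (≈30 days) ✓; grade P4 ≥ P3 ✓; site Pune ✓; rating 4 ≥ 4 ✓ → eligible.
Adoption Assistance — status full-time ✗ (requires seasonal or temporary) → not eligible.
Sabbatical Program — status full-time ✓ (not excluded); service 85 days ≥ 60 days ✓; dept Operations ✗ → not eligible.
Paid Sabbatical — service 85 days ≥ 1 month (≈30 days) ✓; dept Operations ✗ → not eligible.
Flexible Spending Account — status full-time ✓ (not excluded); service 85 days < 90 days ✗ → not eligible.
Unlimited PTO Program — status full-time ✓ (not excluded); service 85 days ≥ 2 months (≈60 days) ✓; rating 4 ≥ 2 ✓; eligible for Stock Option Plan ✓ → eligible.
Professional Development Fund — status full-time ✓ (not excluded); service 85 days ≥ 45 days ✓; age 29 ≥ 25 ✓; dept Operations ✗ → not eligible.

Stock Option Plan, Unlimited PTO Program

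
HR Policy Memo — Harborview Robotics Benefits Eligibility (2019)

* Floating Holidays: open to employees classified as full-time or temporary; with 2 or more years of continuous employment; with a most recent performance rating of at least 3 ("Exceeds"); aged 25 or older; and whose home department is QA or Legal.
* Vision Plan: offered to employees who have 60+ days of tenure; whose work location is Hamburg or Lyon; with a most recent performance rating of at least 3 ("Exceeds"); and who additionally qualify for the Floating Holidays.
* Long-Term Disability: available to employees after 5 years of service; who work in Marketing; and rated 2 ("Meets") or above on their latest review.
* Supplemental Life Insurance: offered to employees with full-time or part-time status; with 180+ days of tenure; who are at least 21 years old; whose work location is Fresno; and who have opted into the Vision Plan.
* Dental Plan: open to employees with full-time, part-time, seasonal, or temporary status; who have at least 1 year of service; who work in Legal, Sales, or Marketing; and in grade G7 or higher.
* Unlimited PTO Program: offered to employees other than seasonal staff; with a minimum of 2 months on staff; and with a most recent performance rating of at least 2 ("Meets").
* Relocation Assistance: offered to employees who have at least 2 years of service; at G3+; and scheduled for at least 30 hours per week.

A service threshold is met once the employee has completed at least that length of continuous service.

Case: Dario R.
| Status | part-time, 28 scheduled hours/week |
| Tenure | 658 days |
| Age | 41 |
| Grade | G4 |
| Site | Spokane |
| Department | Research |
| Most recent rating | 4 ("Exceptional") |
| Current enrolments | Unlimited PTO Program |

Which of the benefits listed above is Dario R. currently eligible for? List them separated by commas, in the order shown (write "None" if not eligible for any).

Unlimited PTO Program

Floating Holidays — status part-time ✗ (requires full-time or temporary) → not eligible.
Vision Plan — service 658 days ≥ 60 days ✓; site Spokane ✗ (not Hamburg or Lyon) → not eligible.
Long-Term Disability — service 658 days < 5 years (≈1825 days) ✗ → not eligible.
Supplemental Life Insurance — status part-time ✓; service 658 days ≥ 180 days ✓; age 41 ≥ 21 ✓; site Spokane ✗ (not Fresno) → not eligible.
Dental Plan — status part-time ✓; service 658 days ≥ 1 year (≈365 days) ✓; dept Research ✗ → not eligible.
Unlimited PTO Program — status part-time ✓ (not excluded); service 658 days ≥ 2 months (≈60 days) ✓; rating 4 ≥ 2 ✓ → eligible.
Relocation Assistance — service 658 days < 2 years (≈730 days) ✗ → not eligible.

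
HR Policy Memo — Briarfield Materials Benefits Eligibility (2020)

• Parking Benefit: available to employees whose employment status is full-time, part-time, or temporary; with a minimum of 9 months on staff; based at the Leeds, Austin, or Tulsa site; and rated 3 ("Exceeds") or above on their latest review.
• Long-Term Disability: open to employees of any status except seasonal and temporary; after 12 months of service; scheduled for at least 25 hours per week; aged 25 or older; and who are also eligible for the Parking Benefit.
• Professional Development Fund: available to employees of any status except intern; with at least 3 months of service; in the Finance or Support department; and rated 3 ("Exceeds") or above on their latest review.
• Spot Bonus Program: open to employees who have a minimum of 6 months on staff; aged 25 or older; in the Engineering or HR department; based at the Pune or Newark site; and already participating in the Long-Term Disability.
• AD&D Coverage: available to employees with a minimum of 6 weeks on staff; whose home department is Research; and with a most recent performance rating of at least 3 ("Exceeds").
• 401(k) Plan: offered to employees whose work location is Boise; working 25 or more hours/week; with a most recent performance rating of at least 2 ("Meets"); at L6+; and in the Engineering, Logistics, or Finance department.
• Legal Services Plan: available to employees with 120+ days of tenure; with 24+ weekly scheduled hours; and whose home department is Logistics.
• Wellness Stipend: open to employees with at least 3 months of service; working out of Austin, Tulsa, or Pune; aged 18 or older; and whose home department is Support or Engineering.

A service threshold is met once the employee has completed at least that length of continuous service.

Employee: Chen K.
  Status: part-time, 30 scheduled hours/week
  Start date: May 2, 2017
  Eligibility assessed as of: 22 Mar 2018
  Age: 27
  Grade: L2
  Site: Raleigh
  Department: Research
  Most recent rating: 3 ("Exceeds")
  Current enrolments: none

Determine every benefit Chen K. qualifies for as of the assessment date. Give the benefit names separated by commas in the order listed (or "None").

Service from May 2, 2017 to 22 Mar 2018: 324 days.
Parking Benefit — status part-time ✓; service 324 days ≥ 9 months (≈270 days) ✓; site Raleigh ✗ (not Leeds, Austin, or Tulsa) → not eligible.
Long-Term Disability — status part-time ✓ (not excluded); service 324 days < 12 months (≈360 days) ✗ → not eligible.
Professional Development Fund — status part-time ✓ (not excluded); service 324 days ≥ 3 months (≈90 days) ✓; dept Research ✗ → not eligible.
Spot Bonus Program — service 324 days ≥ 6 months (≈180 days) ✓; age 27 ≥ 25 ✓; dept Research ✗ → not eligible.
AD&D Coverage — service 324 days ≥ 6 weeks (≈42 days) ✓; dept Research ✓; rating 3 ≥ 3 ✓ → eligible.
401(k) Plan — site Raleigh ✗ (not Boise) → not eligible.
Legal Services Plan — service 324 days ≥ 120 days ✓; 30 hrs/wk ≥ 24 ✓; dept Research ✗ → not eligible.
Wellness Stipend — service 324 days ≥ 3 months (≈90 days) ✓; site Raleigh ✗ (not Austin, Tulsa, or Pune) → not eligible.

AD&D Coverage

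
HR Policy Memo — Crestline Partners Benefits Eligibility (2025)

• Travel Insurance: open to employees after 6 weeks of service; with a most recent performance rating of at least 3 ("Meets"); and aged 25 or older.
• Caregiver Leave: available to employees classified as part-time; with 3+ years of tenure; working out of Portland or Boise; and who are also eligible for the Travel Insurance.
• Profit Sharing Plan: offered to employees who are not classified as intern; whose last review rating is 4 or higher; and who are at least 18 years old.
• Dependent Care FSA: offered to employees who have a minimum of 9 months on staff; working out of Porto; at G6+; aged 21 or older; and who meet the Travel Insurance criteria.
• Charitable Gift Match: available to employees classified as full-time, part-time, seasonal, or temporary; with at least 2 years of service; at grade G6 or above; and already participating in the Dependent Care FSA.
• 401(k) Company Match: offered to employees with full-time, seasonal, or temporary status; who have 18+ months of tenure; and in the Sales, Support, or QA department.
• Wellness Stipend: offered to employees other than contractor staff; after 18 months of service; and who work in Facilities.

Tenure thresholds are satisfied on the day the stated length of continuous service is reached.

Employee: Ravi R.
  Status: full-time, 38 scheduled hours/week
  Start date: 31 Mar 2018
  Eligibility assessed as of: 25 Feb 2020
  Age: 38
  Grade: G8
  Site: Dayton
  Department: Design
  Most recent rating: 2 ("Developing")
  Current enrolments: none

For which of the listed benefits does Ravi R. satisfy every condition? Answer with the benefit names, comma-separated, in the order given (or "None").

Service from 31 Mar 2018 to 25 Feb 2020: 696 days.
Travel Insurance — service 696 days ≥ 6 weeks (≈42 days) ✓; rating 2 < 3 ✗ → not eligible.
Caregiver Leave — status full-time ✗ (requires part-time) → not eligible.
Profit Sharing Plan — status full-time ✓ (not excluded); rating 2 < 4 ✗ → not eligible.
Dependent Care FSA — service 696 days ≥ 9 months (≈270 days) ✓; site Dayton ✗ (not Porto) → not eligible.
Charitable Gift Match — status full-time ✓; service 696 days < 2 years (≈730 days) ✗ → not eligible.
401(k) Company Match — status full-time ✓; service 696 days ≥ 18 months (≈540 days) ✓; dept Design ✗ → not eligible.
Wellness Stipend — status full-time ✓ (not excluded); service 696 days ≥ 18 months (≈540 days) ✓; dept Design ✗ → not eligible.

None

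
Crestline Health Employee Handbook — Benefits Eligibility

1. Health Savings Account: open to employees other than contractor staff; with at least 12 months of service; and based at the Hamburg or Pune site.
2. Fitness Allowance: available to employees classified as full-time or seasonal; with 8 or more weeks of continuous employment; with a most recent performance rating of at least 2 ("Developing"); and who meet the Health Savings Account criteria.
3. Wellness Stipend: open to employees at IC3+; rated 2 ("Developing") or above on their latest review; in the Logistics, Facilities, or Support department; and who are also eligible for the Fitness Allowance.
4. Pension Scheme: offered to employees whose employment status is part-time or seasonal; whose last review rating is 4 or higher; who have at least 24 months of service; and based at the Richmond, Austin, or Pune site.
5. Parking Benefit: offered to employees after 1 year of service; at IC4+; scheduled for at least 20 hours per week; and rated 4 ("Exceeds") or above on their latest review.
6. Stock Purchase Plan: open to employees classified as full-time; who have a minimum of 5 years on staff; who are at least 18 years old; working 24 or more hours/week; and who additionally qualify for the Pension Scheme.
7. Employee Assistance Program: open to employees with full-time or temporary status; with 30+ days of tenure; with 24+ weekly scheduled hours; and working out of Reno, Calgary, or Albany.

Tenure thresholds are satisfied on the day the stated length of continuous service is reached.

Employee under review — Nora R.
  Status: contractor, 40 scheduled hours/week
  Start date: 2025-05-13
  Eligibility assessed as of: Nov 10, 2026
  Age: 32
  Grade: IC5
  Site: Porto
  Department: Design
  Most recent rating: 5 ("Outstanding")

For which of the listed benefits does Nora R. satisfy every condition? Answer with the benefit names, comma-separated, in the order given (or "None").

Parking Benefit

Service from 2025-05-13 to Nov 10, 2026: 546 days.
Health Savings Account — status contractor ✗ (excluded) → not eligible.
Fitness Allowance — status contractor ✗ (requires full-time or seasonal) → not eligible.
Wellness Stipend — grade IC5 ≥ IC3 ✓; rating 5 ≥ 2 ✓; dept Design ✗ → not eligible.
Pension Scheme — status contractor ✗ (requires part-time or seasonal) → not eligible.
Parking Benefit — service 546 days ≥ 1 year (≈365 days) ✓; grade IC5 ≥ IC4 ✓; 40 hrs/wk ≥ 20 ✓; rating 5 ≥ 4 ✓ → eligible.
Stock Purchase Plan — status contractor ✗ (requires full-time) → not eligible.
Employee Assistance Program — status contractor ✗ (requires full-time or temporary) → not eligible.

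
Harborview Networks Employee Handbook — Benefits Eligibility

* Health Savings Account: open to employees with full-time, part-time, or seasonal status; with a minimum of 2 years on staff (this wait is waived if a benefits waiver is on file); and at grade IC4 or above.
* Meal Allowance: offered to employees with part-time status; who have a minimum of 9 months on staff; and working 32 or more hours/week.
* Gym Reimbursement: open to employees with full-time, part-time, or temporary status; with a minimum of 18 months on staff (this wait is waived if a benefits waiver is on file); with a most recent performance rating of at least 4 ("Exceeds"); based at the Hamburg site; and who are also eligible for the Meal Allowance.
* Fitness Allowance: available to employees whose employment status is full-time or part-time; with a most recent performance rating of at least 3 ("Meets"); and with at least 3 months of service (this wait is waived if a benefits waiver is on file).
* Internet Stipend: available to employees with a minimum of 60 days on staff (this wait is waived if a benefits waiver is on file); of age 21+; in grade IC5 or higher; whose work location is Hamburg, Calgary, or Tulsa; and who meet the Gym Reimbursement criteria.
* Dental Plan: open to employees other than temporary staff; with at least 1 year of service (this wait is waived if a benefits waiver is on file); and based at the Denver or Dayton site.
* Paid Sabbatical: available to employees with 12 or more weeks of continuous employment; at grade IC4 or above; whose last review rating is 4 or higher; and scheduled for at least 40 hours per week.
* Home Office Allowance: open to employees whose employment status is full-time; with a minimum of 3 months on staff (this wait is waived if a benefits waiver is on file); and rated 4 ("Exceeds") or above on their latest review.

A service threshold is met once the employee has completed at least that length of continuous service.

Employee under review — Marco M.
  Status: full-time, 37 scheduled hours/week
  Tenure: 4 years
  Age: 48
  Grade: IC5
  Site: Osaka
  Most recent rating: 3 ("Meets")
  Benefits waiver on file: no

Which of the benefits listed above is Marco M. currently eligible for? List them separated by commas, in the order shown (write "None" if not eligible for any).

Health Savings Account, Fitness Allowance

Health Savings Account — status full-time ✓; no waiver, service 4 years ≥ 2 years ✓; grade IC5 ≥ IC4 ✓ → eligible.
Meal Allowance — status full-time ✗ (requires part-time) → not eligible.
Gym Reimbursement — status full-time ✓; no waiver, service 4 years ≥ 18 months (≈540 days) ✓; rating 3 < 4 ✗ → not eligible.
Fitness Allowance — status full-time ✓; rating 3 ≥ 3 ✓; no waiver, service 4 years ≥ 3 months (≈90 days) ✓ → eligible.
Internet Stipend — no waiver, service 4 years ≥ 60 days ✓; age 48 ≥ 21 ✓; grade IC5 ≥ IC5 ✓; site Osaka ✗ (not Hamburg, Calgary, or Tulsa) → not eligible.
Dental Plan — status full-time ✓ (not excluded); no waiver, service 4 years ≥ 1 year ✓; site Osaka ✗ (not Denver or Dayton) → not eligible.
Paid Sabbatical — service 4 years ≥ 12 weeks (≈84 days) ✓; grade IC5 ≥ IC4 ✓; rating 3 < 4 ✗ → not eligible.
Home Office Allowance — status full-time ✓; no waiver, service 4 years ≥ 3 months (≈90 days) ✓; rating 3 < 4 ✗ → not eligible.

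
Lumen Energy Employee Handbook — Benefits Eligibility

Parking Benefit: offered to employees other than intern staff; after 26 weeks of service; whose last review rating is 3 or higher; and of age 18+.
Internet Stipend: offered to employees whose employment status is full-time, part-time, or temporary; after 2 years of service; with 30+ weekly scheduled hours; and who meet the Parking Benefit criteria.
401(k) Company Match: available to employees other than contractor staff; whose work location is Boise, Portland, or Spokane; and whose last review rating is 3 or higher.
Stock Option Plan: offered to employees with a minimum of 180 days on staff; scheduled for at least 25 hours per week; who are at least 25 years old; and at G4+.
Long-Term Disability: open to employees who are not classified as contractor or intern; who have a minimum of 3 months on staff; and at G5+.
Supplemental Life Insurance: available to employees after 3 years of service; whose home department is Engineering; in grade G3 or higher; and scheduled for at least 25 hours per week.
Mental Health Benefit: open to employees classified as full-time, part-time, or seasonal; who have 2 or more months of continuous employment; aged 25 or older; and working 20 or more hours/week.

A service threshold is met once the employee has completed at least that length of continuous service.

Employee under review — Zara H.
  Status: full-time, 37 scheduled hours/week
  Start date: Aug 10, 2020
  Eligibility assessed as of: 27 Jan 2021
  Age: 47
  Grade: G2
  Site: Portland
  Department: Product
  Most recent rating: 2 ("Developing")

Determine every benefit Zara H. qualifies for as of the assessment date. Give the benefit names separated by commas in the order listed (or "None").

Service from Aug 10, 2020 to 27 Jan 2021: 170 days.
Parking Benefit — status full-time ✓ (not excluded); service 170 days < 26 weeks (≈182 days) ✗ → not eligible.
Internet Stipend — status full-time ✓; service 170 days < 2 years (≈730 days) ✗ → not eligible.
401(k) Company Match — status full-time ✓ (not excluded); site Portland ✓; rating 2 < 3 ✗ → not eligible.
Stock Option Plan — service 170 days < 180 days ✗ → not eligible.
Long-Term Disability — status full-time ✓ (not excluded); service 170 days ≥ 3 months (≈90 days) ✓; grade G2 < G5 ✗ → not eligible.
Supplemental Life Insurance — service 170 days < 3 years (≈1095 days) ✗ → not eligible.
Mental Health Benefit — status full-time ✓; service 170 days ≥ 2 months (≈60 days) ✓; age 47 ≥ 25 ✓; 37 hrs/wk ≥ 20 ✓ → eligible.

Mental Health Benefit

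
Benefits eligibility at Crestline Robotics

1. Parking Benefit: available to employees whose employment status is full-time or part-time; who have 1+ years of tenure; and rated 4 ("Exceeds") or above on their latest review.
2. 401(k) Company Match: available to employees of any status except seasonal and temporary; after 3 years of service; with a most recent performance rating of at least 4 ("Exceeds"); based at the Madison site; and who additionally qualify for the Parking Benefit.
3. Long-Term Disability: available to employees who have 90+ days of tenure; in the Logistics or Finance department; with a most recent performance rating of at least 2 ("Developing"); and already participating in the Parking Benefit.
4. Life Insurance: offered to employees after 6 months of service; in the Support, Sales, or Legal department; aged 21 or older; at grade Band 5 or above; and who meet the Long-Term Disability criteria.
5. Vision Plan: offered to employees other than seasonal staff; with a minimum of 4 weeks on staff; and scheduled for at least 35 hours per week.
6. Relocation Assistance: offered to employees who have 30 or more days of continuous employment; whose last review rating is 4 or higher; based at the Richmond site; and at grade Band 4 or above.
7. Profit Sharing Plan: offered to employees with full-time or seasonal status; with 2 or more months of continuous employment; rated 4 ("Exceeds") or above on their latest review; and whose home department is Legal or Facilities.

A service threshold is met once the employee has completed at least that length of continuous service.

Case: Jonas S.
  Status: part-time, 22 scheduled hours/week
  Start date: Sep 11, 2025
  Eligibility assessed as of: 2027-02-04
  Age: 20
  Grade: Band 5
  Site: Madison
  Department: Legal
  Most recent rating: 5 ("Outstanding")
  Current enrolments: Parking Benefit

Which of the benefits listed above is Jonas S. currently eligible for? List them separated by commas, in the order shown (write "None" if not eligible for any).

Service from Sep 11, 2025 to 2027-02-04: 511 days.
Parking Benefit — status part-time ✓; service 511 days ≥ 1 year (≈365 days) ✓; rating 5 ≥ 4 ✓ → eligible.
401(k) Company Match — status part-time ✓ (not excluded); service 511 days < 3 years (≈1095 days) ✗ → not eligible.
Long-Term Disability — service 511 days ≥ 90 days ✓; dept Legal ✗ → not eligible.
Life Insurance — service 511 days ≥ 6 months (≈180 days) ✓; dept Legal ✓; age 20 < 21 ✗ → not eligible.
Vision Plan — status part-time ✓ (not excluded); service 511 days ≥ 4 weeks (≈28 days) ✓; 22 hrs/wk < 35 ✗ → not eligible.
Relocation Assistance — service 511 days ≥ 30 days ✓; rating 5 ≥ 4 ✓; site Madison ✗ (not Richmond) → not eligible.
Profit Sharing Plan — status part-time ✗ (requires full-time or seasonal) → not eligible.

Parking Benefit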